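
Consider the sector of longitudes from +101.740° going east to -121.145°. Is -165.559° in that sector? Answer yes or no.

Band width going east from +101.740° to -121.145°: ((-121.145 − 101.740) mod 360) = 137.115°.
Offset of -165.559° east of the west edge: ((-165.559 − 101.740) mod 360) = 92.701°.
92.701° ≤ 137.115° ⇒ inside.

Yes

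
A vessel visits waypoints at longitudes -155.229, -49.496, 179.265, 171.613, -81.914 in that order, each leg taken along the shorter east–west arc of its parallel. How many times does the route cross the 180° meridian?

Leg 1: -155.229° → -49.496°, shortest Δλ = 105.733° (east) — does not cross 180°.
Leg 2: -49.496° → +179.265°, shortest Δλ = -131.239° (west) — crosses 180°.
Leg 3: +179.265° → +171.613°, shortest Δλ = -7.652° (west) — does not cross 180°.
Leg 4: +171.613° → -81.914°, shortest Δλ = 106.473° (east) — crosses 180°.
Total crossings: 2.

2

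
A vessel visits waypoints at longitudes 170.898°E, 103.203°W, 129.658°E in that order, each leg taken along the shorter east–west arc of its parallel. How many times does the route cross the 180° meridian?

2

Leg 1: +170.898° → -103.203°, shortest Δλ = 85.899° (east) — crosses 180°.
Leg 2: -103.203° → +129.658°, shortest Δλ = -127.139° (west) — crosses 180°.
Total crossings: 2.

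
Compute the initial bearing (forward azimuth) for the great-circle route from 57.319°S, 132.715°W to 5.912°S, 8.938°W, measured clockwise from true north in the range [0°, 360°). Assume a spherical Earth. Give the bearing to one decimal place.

Δλ = -8.938 − -132.715 = 123.777°.
θ = atan2( sin Δλ · cos φ₂ , cos φ₁ · sin φ₂ − sin φ₁ · cos φ₂ · cos Δλ )
  = atan2(0.82679, -0.52108) = 122.221° → normalised to [0°, 360°): 122.221°.

122.2°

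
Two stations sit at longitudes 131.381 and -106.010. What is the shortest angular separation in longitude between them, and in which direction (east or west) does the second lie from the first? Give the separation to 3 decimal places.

122.609° east

Raw difference: -106.010 − 131.381 = -237.391°.
Normalise into (−180°, 180°]: -237.391° + 360° = 122.609°.
Positive ⇒ the second point lies to the east; separation 122.609°.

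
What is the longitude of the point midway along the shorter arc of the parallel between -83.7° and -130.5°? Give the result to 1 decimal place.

Signed shortest Δλ from -83.7° to -130.5° is -46.8°.
Midpoint longitude = -83.7° + (-46.8°)/2 = -83.7° − 23.4° = -107.1°.

-107.1°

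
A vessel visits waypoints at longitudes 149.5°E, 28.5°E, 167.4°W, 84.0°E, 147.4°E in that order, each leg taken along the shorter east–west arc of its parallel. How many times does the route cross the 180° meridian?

Leg 1: +149.5° → +28.5°, shortest Δλ = -121.0° (west) — does not cross 180°.
Leg 2: +28.5° → -167.4°, shortest Δλ = 164.1° (east) — crosses 180°.
Leg 3: -167.4° → +84.0°, shortest Δλ = -108.6° (west) — crosses 180°.
Leg 4: +84.0° → +147.4°, shortest Δλ = 63.4° (east) — does not cross 180°.
Total crossings: 2.

2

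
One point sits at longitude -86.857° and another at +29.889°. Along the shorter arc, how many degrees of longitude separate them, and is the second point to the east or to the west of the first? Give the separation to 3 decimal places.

Raw difference: 29.889 − -86.857 = 116.746°.
Normalise into (−180°, 180°]: 116.746° stays 116.746°.
Positive ⇒ the second point lies to the east; separation 116.746°.

116.746° east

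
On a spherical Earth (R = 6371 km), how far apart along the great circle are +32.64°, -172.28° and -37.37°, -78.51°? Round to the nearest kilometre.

Δλ = -78.51 − -172.28 = 93.77°.
Δφ = -37.37 − 32.64 = -70.01°.
a = sin²(Δφ/2) + cos φ₁ · cos φ₂ · sin²(Δλ/2) = 0.685686.
c = 2·atan2(√a, √(1−a)) = 1.95128 rad → d = 6371·c ≈ 12431.62 km.

12432 km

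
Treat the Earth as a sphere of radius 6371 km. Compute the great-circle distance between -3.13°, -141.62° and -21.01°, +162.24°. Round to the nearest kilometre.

6381 km

Δλ = 162.24 − -141.62 = 303.86°; wrapped into (−180°, 180°]: -56.14°.
Δφ = -21.01 − -3.13 = -17.88°.
a = sin²(Δφ/2) + cos φ₁ · cos φ₂ · sin²(Δλ/2) = 0.230538.
c = 2·atan2(√a, √(1−a)) = 1.00164 rad → d = 6371·c ≈ 6381.43 km.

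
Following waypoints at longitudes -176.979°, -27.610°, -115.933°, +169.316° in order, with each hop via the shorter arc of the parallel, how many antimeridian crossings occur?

1

Leg 1: -176.979° → -27.610°, shortest Δλ = 149.369° (east) — does not cross 180°.
Leg 2: -27.610° → -115.933°, shortest Δλ = -88.323° (west) — does not cross 180°.
Leg 3: -115.933° → +169.316°, shortest Δλ = -74.751° (west) — crosses 180°.
Total crossings: 1.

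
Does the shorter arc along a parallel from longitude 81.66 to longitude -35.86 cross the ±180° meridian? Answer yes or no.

Signed shortest Δλ = ((-35.86 − 81.66 + 180) mod 360) − 180 = -117.52°.
Going west by 117.52° from +81.66° reaches -35.86° without touching 180°.

No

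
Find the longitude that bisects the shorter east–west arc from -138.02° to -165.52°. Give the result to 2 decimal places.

Signed shortest Δλ from -138.02° to -165.52° is -27.50°.
Midpoint longitude = -138.02° + (-27.50°)/2 = -138.02° − 13.75° = -151.77°.

-151.77°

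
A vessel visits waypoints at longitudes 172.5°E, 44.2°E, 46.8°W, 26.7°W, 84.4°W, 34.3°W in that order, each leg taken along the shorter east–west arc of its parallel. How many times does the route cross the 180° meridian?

0

Leg 1: +172.5° → +44.2°, shortest Δλ = -128.3° (west) — does not cross 180°.
Leg 2: +44.2° → -46.8°, shortest Δλ = -91.0° (west) — does not cross 180°.
Leg 3: -46.8° → -26.7°, shortest Δλ = 20.1° (east) — does not cross 180°.
Leg 4: -26.7° → -84.4°, shortest Δλ = -57.7° (west) — does not cross 180°.
Leg 5: -84.4° → -34.3°, shortest Δλ = 50.1° (east) — does not cross 180°.
Total crossings: 0.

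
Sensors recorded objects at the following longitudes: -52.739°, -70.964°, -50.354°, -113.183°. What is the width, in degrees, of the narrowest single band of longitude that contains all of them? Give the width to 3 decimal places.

62.829°

Sort the longitudes: -113.183°, -70.964°, -52.739°, -50.354°.
Eastward gaps between consecutive values (wrapping around): 42.219°, 18.225°, 2.385°, 297.171°.
Largest gap = 297.171° ⇒ minimal covering band is its complement: 360° − 297.171° = 62.829°.
Band runs from -113.183° eastward to -50.354°.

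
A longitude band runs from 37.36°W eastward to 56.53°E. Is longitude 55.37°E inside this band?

Band width going east from -37.36° to +56.53°: ((56.53 − -37.36) mod 360) = 93.89°.
Offset of +55.37° east of the west edge: ((55.37 − -37.36) mod 360) = 92.73°.
92.73° ≤ 93.89° ⇒ inside.

Yes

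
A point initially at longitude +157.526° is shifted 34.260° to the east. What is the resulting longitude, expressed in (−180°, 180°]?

Start at +157.526°; shift +34.260° → +191.786°.
+191.786° lies outside (−180°, 180°]; subtract 360° → -168.214°.

-168.214°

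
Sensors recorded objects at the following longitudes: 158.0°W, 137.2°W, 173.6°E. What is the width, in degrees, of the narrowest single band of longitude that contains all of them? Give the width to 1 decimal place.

49.2°

Sort the longitudes: -158.0°, -137.2°, +173.6°.
Eastward gaps between consecutive values (wrapping around): 20.8°, 310.8°, 28.4°.
Largest gap = 310.8° ⇒ minimal covering band is its complement: 360° − 310.8° = 49.2°.
Band runs from +173.6° eastward to -137.2°, crossing the antimeridian.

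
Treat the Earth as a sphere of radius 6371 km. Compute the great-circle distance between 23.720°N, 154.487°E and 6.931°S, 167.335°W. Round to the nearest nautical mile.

Δλ = -167.335 − 154.487 = -321.822°; wrapped into (−180°, 180°]: 38.178°.
Δφ = -6.931 − 23.720 = -30.651°.
a = sin²(Δφ/2) + cos φ₁ · cos φ₂ · sin²(Δλ/2) = 0.167058.
c = 2·atan2(√a, √(1−a)) = 0.84212 rad → d = 6371·c ≈ 5365.13 km ≈ 2896.94 nmi.

2897 nmi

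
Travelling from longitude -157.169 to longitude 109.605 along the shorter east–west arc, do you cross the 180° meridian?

Yes

Naïve |109.605 − -157.169| = 266.774° > 180°, so the shorter arc goes the other way round — across 180°.
Signed shortest Δλ = ((109.605 − -157.169 + 180) mod 360) − 180 = -93.226°.
Going west by 93.226° from -157.169° passes through 180° before reaching +109.605°.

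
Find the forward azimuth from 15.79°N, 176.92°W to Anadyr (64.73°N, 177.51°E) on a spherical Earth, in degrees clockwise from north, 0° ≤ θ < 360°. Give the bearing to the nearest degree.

Δλ = 177.51 − -176.92 = 354.43°; wrapped into (−180°, 180°]: -5.57°.
θ = atan2( sin Δλ · cos φ₂ , cos φ₁ · sin φ₂ − sin φ₁ · cos φ₂ · cos Δλ )
  = atan2(-0.04143, 0.75457) = -3.143° → normalised to [0°, 360°): 356.857°.

357°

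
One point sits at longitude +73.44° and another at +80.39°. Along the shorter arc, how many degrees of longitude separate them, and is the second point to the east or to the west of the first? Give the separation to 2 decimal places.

Raw difference: 80.39 − 73.44 = 6.95°.
Normalise into (−180°, 180°]: 6.95° stays 6.95°.
Positive ⇒ the second point lies to the east; separation 6.95°.

6.95° east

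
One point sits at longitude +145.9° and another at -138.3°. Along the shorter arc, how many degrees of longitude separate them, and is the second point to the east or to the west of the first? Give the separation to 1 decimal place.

Raw difference: -138.3 − 145.9 = -284.2°.
Normalise into (−180°, 180°]: -284.2° + 360° = 75.8°.
Positive ⇒ the second point lies to the east; separation 75.8°.

75.8° east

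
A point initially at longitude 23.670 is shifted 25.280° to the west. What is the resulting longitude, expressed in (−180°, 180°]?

-1.610°

Start at +23.670°; shift −25.280° → -1.610°.
-1.610° already lies in (−180°, 180°].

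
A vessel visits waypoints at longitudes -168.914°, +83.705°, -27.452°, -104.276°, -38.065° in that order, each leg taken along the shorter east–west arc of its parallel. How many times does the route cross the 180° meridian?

1

Leg 1: -168.914° → +83.705°, shortest Δλ = -107.381° (west) — crosses 180°.
Leg 2: +83.705° → -27.452°, shortest Δλ = -111.157° (west) — does not cross 180°.
Leg 3: -27.452° → -104.276°, shortest Δλ = -76.824° (west) — does not cross 180°.
Leg 4: -104.276° → -38.065°, shortest Δλ = 66.211° (east) — does not cross 180°.
Total crossings: 1.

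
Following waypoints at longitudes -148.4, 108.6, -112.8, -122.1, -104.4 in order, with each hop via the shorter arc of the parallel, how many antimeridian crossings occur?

2

Leg 1: -148.4° → +108.6°, shortest Δλ = -103.0° (west) — crosses 180°.
Leg 2: +108.6° → -112.8°, shortest Δλ = 138.6° (east) — crosses 180°.
Leg 3: -112.8° → -122.1°, shortest Δλ = -9.3° (west) — does not cross 180°.
Leg 4: -122.1° → -104.4°, shortest Δλ = 17.7° (east) — does not cross 180°.
Total crossings: 2.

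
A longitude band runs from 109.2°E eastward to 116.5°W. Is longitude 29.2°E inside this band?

No

Band width going east from +109.2° to -116.5°: ((-116.5 − 109.2) mod 360) = 134.3°.
Offset of +29.2° east of the west edge: ((29.2 − 109.2) mod 360) = 280.0°.
280.0° > 134.3° ⇒ outside.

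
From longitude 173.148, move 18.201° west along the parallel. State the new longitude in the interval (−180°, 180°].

Start at +173.148°; shift −18.201° → +154.947°.
+154.947° already lies in (−180°, 180°].

+154.947°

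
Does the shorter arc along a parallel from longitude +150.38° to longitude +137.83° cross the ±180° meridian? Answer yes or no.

Signed shortest Δλ = ((137.83 − 150.38 + 180) mod 360) − 180 = -12.55°.
Going west by 12.55° from +150.38° reaches +137.83° without touching 180°.

No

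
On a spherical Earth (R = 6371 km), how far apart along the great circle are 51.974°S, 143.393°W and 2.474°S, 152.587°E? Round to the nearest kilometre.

8042 km

Δλ = 152.587 − -143.393 = 295.980°; wrapped into (−180°, 180°]: -64.020°.
Δφ = -2.474 − -51.974 = 49.500°.
a = sin²(Δφ/2) + cos φ₁ · cos φ₂ · sin²(Δλ/2) = 0.348198.
c = 2·atan2(√a, √(1−a)) = 1.26232 rad → d = 6371·c ≈ 8042.27 km.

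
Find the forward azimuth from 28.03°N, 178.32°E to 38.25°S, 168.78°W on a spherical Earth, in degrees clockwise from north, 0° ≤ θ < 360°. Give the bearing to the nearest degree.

Δλ = -168.78 − 178.32 = -347.10°; wrapped into (−180°, 180°]: 12.90°.
θ = atan2( sin Δλ · cos φ₂ , cos φ₁ · sin φ₂ − sin φ₁ · cos φ₂ · cos Δλ )
  = atan2(0.17532, -0.90621) = 169.050° → normalised to [0°, 360°): 169.050°.

169°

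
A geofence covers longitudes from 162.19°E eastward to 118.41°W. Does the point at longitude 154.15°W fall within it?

Yes

Band width going east from +162.19° to -118.41°: ((-118.41 − 162.19) mod 360) = 79.40°.
Offset of -154.15° east of the west edge: ((-154.15 − 162.19) mod 360) = 43.66°.
43.66° ≤ 79.40° ⇒ inside.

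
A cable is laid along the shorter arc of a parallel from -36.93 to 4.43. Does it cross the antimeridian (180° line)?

No

Signed shortest Δλ = ((4.43 − -36.93 + 180) mod 360) − 180 = 41.36°.
Going east by 41.36° from -36.93° reaches +4.43° without touching 180°.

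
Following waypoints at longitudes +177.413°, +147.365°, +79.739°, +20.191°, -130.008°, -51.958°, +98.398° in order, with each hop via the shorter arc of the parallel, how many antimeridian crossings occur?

Leg 1: +177.413° → +147.365°, shortest Δλ = -30.048° (west) — does not cross 180°.
Leg 2: +147.365° → +79.739°, shortest Δλ = -67.626° (west) — does not cross 180°.
Leg 3: +79.739° → +20.191°, shortest Δλ = -59.548° (west) — does not cross 180°.
Leg 4: +20.191° → -130.008°, shortest Δλ = -150.199° (west) — does not cross 180°.
Leg 5: -130.008° → -51.958°, shortest Δλ = 78.05° (east) — does not cross 180°.
Leg 6: -51.958° → +98.398°, shortest Δλ = 150.356° (east) — does not cross 180°.
Total crossings: 0.

0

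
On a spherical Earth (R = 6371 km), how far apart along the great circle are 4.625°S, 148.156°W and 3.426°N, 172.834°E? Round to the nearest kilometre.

4425 km

Δλ = 172.834 − -148.156 = 320.990°; wrapped into (−180°, 180°]: -39.010°.
Δφ = 3.426 − -4.625 = 8.051°.
a = sin²(Δφ/2) + cos φ₁ · cos φ₂ · sin²(Δλ/2) = 0.115848.
c = 2·atan2(√a, √(1−a)) = 0.69461 rad → d = 6371·c ≈ 4425.36 km.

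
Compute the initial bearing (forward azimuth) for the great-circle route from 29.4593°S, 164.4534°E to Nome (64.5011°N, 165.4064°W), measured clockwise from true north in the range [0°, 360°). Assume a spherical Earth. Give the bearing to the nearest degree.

Δλ = -165.4064 − 164.4534 = -329.8598°; wrapped into (−180°, 180°]: 30.1402°.
θ = atan2( sin Δλ · cos φ₂ , cos φ₁ · sin φ₂ − sin φ₁ · cos φ₂ · cos Δλ )
  = atan2(0.21616, 0.96899) = 12.575° → normalised to [0°, 360°): 12.575°.

13°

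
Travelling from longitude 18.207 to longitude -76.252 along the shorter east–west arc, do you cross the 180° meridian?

Signed shortest Δλ = ((-76.252 − 18.207 + 180) mod 360) − 180 = -94.459°.
Going west by 94.459° from +18.207° reaches -76.252° without touching 180°.

No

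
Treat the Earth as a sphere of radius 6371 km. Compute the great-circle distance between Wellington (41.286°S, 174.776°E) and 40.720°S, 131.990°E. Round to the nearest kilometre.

Δλ = 131.990 − 174.776 = -42.786°.
Δφ = -40.720 − -41.286 = 0.566°.
a = sin²(Δφ/2) + cos φ₁ · cos φ₂ · sin²(Δλ/2) = 0.075799.
c = 2·atan2(√a, √(1−a)) = 0.55784 rad → d = 6371·c ≈ 3553.98 km.

3554 km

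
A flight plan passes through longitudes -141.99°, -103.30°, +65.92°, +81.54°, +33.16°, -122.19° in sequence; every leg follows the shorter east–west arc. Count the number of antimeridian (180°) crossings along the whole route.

0

Leg 1: -141.99° → -103.30°, shortest Δλ = 38.69° (east) — does not cross 180°.
Leg 2: -103.30° → +65.92°, shortest Δλ = 169.22° (east) — does not cross 180°.
Leg 3: +65.92° → +81.54°, shortest Δλ = 15.62° (east) — does not cross 180°.
Leg 4: +81.54° → +33.16°, shortest Δλ = -48.38° (west) — does not cross 180°.
Leg 5: +33.16° → -122.19°, shortest Δλ = -155.35° (west) — does not cross 180°.
Total crossings: 0.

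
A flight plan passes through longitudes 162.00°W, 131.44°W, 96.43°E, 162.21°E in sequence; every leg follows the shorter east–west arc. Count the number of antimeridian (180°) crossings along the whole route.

1

Leg 1: -162.00° → -131.44°, shortest Δλ = 30.56° (east) — does not cross 180°.
Leg 2: -131.44° → +96.43°, shortest Δλ = -132.13° (west) — crosses 180°.
Leg 3: +96.43° → +162.21°, shortest Δλ = 65.78° (east) — does not cross 180°.
Total crossings: 1.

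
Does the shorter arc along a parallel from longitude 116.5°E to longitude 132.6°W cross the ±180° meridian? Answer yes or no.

Naïve |-132.6 − 116.5| = 249.1° > 180°, so the shorter arc goes the other way round — across 180°.
Signed shortest Δλ = ((-132.6 − 116.5 + 180) mod 360) − 180 = 110.9°.
Going east by 110.9° from +116.5° passes through 180° before reaching -132.6°.

Yes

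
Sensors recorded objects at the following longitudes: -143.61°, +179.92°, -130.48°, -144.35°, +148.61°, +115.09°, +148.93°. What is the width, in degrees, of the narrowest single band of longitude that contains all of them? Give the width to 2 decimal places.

Sort the longitudes: -144.35°, -143.61°, -130.48°, +115.09°, +148.61°, +148.93°, +179.92°.
Eastward gaps between consecutive values (wrapping around): 0.74°, 13.13°, 245.57°, 33.52°, 0.32°, 30.99°, 35.73°.
Largest gap = 245.57° ⇒ minimal covering band is its complement: 360° − 245.57° = 114.43°.
Band runs from +115.09° eastward to -130.48°, crossing the antimeridian.

114.43°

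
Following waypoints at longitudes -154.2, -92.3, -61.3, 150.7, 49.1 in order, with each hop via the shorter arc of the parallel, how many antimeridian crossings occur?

1

Leg 1: -154.2° → -92.3°, shortest Δλ = 61.9° (east) — does not cross 180°.
Leg 2: -92.3° → -61.3°, shortest Δλ = 31.0° (east) — does not cross 180°.
Leg 3: -61.3° → +150.7°, shortest Δλ = -148.0° (west) — crosses 180°.
Leg 4: +150.7° → +49.1°, shortest Δλ = -101.6° (west) — does not cross 180°.
Total crossings: 1.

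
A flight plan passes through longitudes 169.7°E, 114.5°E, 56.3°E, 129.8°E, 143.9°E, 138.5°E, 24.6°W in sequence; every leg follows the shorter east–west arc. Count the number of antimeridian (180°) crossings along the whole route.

Leg 1: +169.7° → +114.5°, shortest Δλ = -55.2° (west) — does not cross 180°.
Leg 2: +114.5° → +56.3°, shortest Δλ = -58.2° (west) — does not cross 180°.
Leg 3: +56.3° → +129.8°, shortest Δλ = 73.5° (east) — does not cross 180°.
Leg 4: +129.8° → +143.9°, shortest Δλ = 14.1° (east) — does not cross 180°.
Leg 5: +143.9° → +138.5°, shortest Δλ = -5.4° (west) — does not cross 180°.
Leg 6: +138.5° → -24.6°, shortest Δλ = -163.1° (west) — does not cross 180°.
Total crossings: 0.

0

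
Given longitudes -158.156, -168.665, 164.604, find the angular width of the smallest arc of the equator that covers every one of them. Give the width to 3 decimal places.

37.240°

Sort the longitudes: -168.665°, -158.156°, +164.604°.
Eastward gaps between consecutive values (wrapping around): 10.509°, 322.760°, 26.731°.
Largest gap = 322.760° ⇒ minimal covering band is its complement: 360° − 322.760° = 37.240°.
Band runs from +164.604° eastward to -158.156°, crossing the antimeridian.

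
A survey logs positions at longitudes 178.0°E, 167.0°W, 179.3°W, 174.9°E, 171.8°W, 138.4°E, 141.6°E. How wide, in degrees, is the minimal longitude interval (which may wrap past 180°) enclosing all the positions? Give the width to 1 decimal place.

54.6°

Sort the longitudes: -179.3°, -171.8°, -167.0°, +138.4°, +141.6°, +174.9°, +178.0°.
Eastward gaps between consecutive values (wrapping around): 7.5°, 4.8°, 305.4°, 3.2°, 33.3°, 3.1°, 2.7°.
Largest gap = 305.4° ⇒ minimal covering band is its complement: 360° − 305.4° = 54.6°.
Band runs from +138.4° eastward to -167.0°, crossing the antimeridian.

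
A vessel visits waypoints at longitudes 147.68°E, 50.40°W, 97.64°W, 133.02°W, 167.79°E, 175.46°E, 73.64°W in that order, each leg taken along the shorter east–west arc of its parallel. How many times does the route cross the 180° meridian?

Leg 1: +147.68° → -50.40°, shortest Δλ = 161.92° (east) — crosses 180°.
Leg 2: -50.40° → -97.64°, shortest Δλ = -47.24° (west) — does not cross 180°.
Leg 3: -97.64° → -133.02°, shortest Δλ = -35.38° (west) — does not cross 180°.
Leg 4: -133.02° → +167.79°, shortest Δλ = -59.19° (west) — crosses 180°.
Leg 5: +167.79° → +175.46°, shortest Δλ = 7.67° (east) — does not cross 180°.
Leg 6: +175.46° → -73.64°, shortest Δλ = 110.9° (east) — crosses 180°.
Total crossings: 3.

3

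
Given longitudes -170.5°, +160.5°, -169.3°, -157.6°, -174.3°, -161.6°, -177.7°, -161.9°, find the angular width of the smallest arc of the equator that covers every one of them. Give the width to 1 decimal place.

Sort the longitudes: -177.7°, -174.3°, -170.5°, -169.3°, -161.9°, -161.6°, -157.6°, +160.5°.
Eastward gaps between consecutive values (wrapping around): 3.4°, 3.8°, 1.2°, 7.4°, 0.3°, 4.0°, 318.1°, 21.8°.
Largest gap = 318.1° ⇒ minimal covering band is its complement: 360° − 318.1° = 41.9°.
Band runs from +160.5° eastward to -157.6°, crossing the antimeridian.

41.9°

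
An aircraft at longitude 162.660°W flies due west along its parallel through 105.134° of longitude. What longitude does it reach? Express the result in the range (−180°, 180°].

Start at -162.660°; shift −105.134° → -267.794°.
-267.794° lies outside (−180°, 180°]; add 360° → +92.206°.

92.206°E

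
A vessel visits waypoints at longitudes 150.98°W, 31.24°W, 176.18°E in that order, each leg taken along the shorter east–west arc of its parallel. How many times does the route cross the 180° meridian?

Leg 1: -150.98° → -31.24°, shortest Δλ = 119.74° (east) — does not cross 180°.
Leg 2: -31.24° → +176.18°, shortest Δλ = -152.58° (west) — crosses 180°.
Total crossings: 1.

1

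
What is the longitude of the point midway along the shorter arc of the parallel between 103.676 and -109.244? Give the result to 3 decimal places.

Signed shortest Δλ from +103.676° to -109.244° is +147.080°.
Midpoint longitude = +103.676° + (+147.080°)/2 = +103.676° + 73.540° = +177.216°.
(The naïve average (+103.676 + -109.244)/2 = -2.784° is on the wrong side of the globe.)

+177.216°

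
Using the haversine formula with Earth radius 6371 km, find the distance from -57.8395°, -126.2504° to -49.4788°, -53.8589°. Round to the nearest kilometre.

4622 km

Δλ = -53.8589 − -126.2504 = 72.3915°.
Δφ = -49.4788 − -57.8395 = 8.3607°.
a = sin²(Δφ/2) + cos φ₁ · cos φ₂ · sin²(Δλ/2) = 0.125926.
c = 2·atan2(√a, √(1−a)) = 0.72553 rad → d = 6371·c ≈ 4622.35 km.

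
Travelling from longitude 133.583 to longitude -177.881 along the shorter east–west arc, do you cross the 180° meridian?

Naïve |-177.881 − 133.583| = 311.464° > 180°, so the shorter arc goes the other way round — across 180°.
Signed shortest Δλ = ((-177.881 − 133.583 + 180) mod 360) − 180 = 48.536°.
Going east by 48.536° from +133.583° passes through 180° before reaching -177.881°.

Yes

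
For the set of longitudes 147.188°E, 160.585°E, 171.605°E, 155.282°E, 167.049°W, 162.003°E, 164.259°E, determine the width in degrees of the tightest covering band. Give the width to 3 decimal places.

45.763°

Sort the longitudes: -167.049°, +147.188°, +155.282°, +160.585°, +162.003°, +164.259°, +171.605°.
Eastward gaps between consecutive values (wrapping around): 314.237°, 8.094°, 5.303°, 1.418°, 2.256°, 7.346°, 21.346°.
Largest gap = 314.237° ⇒ minimal covering band is its complement: 360° − 314.237° = 45.763°.
Band runs from +147.188° eastward to -167.049°, crossing the antimeridian.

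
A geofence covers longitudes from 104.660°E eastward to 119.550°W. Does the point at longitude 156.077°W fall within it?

Yes

Band width going east from +104.660° to -119.550°: ((-119.550 − 104.660) mod 360) = 135.790°.
Offset of -156.077° east of the west edge: ((-156.077 − 104.660) mod 360) = 99.263°.
99.263° ≤ 135.790° ⇒ inside.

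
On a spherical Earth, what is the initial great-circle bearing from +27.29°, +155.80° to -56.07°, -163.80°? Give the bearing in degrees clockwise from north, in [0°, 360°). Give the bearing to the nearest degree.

Δλ = -163.80 − 155.80 = -319.60°; wrapped into (−180°, 180°]: 40.40°.
θ = atan2( sin Δλ · cos φ₂ , cos φ₁ · sin φ₂ − sin φ₁ · cos φ₂ · cos Δλ )
  = atan2(0.36177, -0.93226) = 158.791° → normalised to [0°, 360°): 158.791°.

159°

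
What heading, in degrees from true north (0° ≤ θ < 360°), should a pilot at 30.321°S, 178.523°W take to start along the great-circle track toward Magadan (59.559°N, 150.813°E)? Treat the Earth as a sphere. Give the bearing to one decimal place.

Δλ = 150.813 − -178.523 = 329.336°; wrapped into (−180°, 180°]: -30.664°.
θ = atan2( sin Δλ · cos φ₂ , cos φ₁ · sin φ₂ − sin φ₁ · cos φ₂ · cos Δλ )
  = atan2(-0.25839, 0.96423) = -15.002° → normalised to [0°, 360°): 344.998°.

345.0°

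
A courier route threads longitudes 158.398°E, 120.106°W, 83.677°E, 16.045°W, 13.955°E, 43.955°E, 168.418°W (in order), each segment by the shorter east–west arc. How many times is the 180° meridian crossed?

Leg 1: +158.398° → -120.106°, shortest Δλ = 81.496° (east) — crosses 180°.
Leg 2: -120.106° → +83.677°, shortest Δλ = -156.217° (west) — crosses 180°.
Leg 3: +83.677° → -16.045°, shortest Δλ = -99.722° (west) — does not cross 180°.
Leg 4: -16.045° → +13.955°, shortest Δλ = 30.0° (east) — does not cross 180°.
Leg 5: +13.955° → +43.955°, shortest Δλ = 30.0° (east) — does not cross 180°.
Leg 6: +43.955° → -168.418°, shortest Δλ = 147.627° (east) — crosses 180°.
Total crossings: 3.

3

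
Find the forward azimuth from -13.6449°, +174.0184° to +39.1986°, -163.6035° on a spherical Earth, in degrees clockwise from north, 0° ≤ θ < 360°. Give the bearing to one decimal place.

Δλ = -163.6035 − 174.0184 = -337.6219°; wrapped into (−180°, 180°]: 22.3781°.
θ = atan2( sin Δλ · cos φ₂ , cos φ₁ · sin φ₂ − sin φ₁ · cos φ₂ · cos Δλ )
  = atan2(0.29504, 0.78322) = 20.641° → normalised to [0°, 360°): 20.641°.

20.6°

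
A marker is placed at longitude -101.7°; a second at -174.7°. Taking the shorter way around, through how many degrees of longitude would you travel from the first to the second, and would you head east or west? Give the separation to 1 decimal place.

Raw difference: -174.7 − -101.7 = -73.0°.
Normalise into (−180°, 180°]: -73.0° stays -73.0°.
Negative ⇒ the second point lies to the west; separation 73.0°.

73.0° west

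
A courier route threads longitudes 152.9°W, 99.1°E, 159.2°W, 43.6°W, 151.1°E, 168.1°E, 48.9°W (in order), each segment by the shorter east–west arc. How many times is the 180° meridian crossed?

Leg 1: -152.9° → +99.1°, shortest Δλ = -108.0° (west) — crosses 180°.
Leg 2: +99.1° → -159.2°, shortest Δλ = 101.7° (east) — crosses 180°.
Leg 3: -159.2° → -43.6°, shortest Δλ = 115.6° (east) — does not cross 180°.
Leg 4: -43.6° → +151.1°, shortest Δλ = -165.3° (west) — crosses 180°.
Leg 5: +151.1° → +168.1°, shortest Δλ = 17.0° (east) — does not cross 180°.
Leg 6: +168.1° → -48.9°, shortest Δλ = 143.0° (east) — crosses 180°.
Total crossings: 4.

4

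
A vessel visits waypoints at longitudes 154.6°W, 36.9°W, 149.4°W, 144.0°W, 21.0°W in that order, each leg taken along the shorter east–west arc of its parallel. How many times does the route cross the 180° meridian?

Leg 1: -154.6° → -36.9°, shortest Δλ = 117.7° (east) — does not cross 180°.
Leg 2: -36.9° → -149.4°, shortest Δλ = -112.5° (west) — does not cross 180°.
Leg 3: -149.4° → -144.0°, shortest Δλ = 5.4° (east) — does not cross 180°.
Leg 4: -144.0° → -21.0°, shortest Δλ = 123.0° (east) — does not cross 180°.
Total crossings: 0.

0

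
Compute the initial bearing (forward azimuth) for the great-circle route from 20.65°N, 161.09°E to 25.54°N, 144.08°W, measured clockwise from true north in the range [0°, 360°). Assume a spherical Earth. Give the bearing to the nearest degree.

Δλ = -144.08 − 161.09 = -305.17°; wrapped into (−180°, 180°]: 54.83°.
θ = atan2( sin Δλ · cos φ₂ , cos φ₁ · sin φ₂ − sin φ₁ · cos φ₂ · cos Δλ )
  = atan2(0.73757, 0.22016) = 73.380° → normalised to [0°, 360°): 73.380°.

73°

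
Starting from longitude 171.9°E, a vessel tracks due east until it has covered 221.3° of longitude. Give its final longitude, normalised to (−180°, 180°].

33.2°E

Start at +171.9°; shift +221.3° → +393.2°.
+393.2° lies outside (−180°, 180°]; subtract 360° → +33.2°.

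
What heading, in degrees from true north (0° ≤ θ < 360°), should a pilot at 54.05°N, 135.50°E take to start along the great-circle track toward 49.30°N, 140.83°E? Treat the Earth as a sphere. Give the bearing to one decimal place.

Δλ = 140.83 − 135.50 = 5.33°.
θ = atan2( sin Δλ · cos φ₂ , cos φ₁ · sin φ₂ − sin φ₁ · cos φ₂ · cos Δλ )
  = atan2(0.06057, -0.08053) = 143.048° → normalised to [0°, 360°): 143.048°.

143.0°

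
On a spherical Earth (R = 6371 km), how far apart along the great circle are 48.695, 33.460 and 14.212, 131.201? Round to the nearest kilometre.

Δλ = 131.201 − 33.460 = 97.741°.
Δφ = 14.212 − 48.695 = -34.483°.
a = sin²(Δφ/2) + cos φ₁ · cos φ₂ · sin²(Δλ/2) = 0.450879.
c = 2·atan2(√a, √(1−a)) = 1.47240 rad → d = 6371·c ≈ 9380.63 km.

9381 km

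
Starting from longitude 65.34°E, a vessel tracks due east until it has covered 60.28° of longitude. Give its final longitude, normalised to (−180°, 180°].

125.62°E

Start at +65.34°; shift +60.28° → +125.62°.
+125.62° already lies in (−180°, 180°].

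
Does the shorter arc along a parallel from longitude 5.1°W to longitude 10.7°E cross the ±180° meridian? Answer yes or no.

Signed shortest Δλ = ((10.7 − -5.1 + 180) mod 360) − 180 = 15.8°.
Going east by 15.8° from -5.1° reaches +10.7° without touching 180°.

No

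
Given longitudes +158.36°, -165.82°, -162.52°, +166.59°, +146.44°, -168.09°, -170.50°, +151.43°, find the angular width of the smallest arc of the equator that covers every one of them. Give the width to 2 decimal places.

51.04°

Sort the longitudes: -170.50°, -168.09°, -165.82°, -162.52°, +146.44°, +151.43°, +158.36°, +166.59°.
Eastward gaps between consecutive values (wrapping around): 2.41°, 2.27°, 3.30°, 308.96°, 4.99°, 6.93°, 8.23°, 22.91°.
Largest gap = 308.96° ⇒ minimal covering band is its complement: 360° − 308.96° = 51.04°.
Band runs from +146.44° eastward to -162.52°, crossing the antimeridian.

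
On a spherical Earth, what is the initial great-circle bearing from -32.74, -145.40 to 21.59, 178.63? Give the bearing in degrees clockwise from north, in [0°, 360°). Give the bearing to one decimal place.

Δλ = 178.63 − -145.40 = 324.03°; wrapped into (−180°, 180°]: -35.97°.
θ = atan2( sin Δλ · cos φ₂ , cos φ₁ · sin φ₂ − sin φ₁ · cos φ₂ · cos Δλ )
  = atan2(-0.54615, 0.71650) = -37.316° → normalised to [0°, 360°): 322.684°.

322.7°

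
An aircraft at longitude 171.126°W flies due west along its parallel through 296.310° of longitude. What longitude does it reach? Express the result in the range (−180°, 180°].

Start at -171.126°; shift −296.310° → -467.436°.
-467.436° lies outside (−180°, 180°]; add 360° → -107.436°.

107.436°W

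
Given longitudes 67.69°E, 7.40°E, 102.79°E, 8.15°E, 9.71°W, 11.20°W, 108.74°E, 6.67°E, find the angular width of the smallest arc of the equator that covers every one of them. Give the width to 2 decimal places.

119.94°

Sort the longitudes: -11.20°, -9.71°, +6.67°, +7.40°, +8.15°, +67.69°, +102.79°, +108.74°.
Eastward gaps between consecutive values (wrapping around): 1.49°, 16.38°, 0.73°, 0.75°, 59.54°, 35.10°, 5.95°, 240.06°.
Largest gap = 240.06° ⇒ minimal covering band is its complement: 360° − 240.06° = 119.94°.
Band runs from -11.20° eastward to +108.74°.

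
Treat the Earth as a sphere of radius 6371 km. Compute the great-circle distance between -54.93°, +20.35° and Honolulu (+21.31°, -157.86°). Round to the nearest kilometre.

16274 km

Δλ = -157.86 − 20.35 = -178.21°.
Δφ = 21.31 − -54.93 = 76.24°.
a = sin²(Δφ/2) + cos φ₁ · cos φ₂ · sin²(Δλ/2) = 0.916233.
c = 2·atan2(√a, √(1−a)) = 2.55434 rad → d = 6371·c ≈ 16273.71 km.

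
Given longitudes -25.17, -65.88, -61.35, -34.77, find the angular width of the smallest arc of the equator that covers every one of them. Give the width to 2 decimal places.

40.71°

Sort the longitudes: -65.88°, -61.35°, -34.77°, -25.17°.
Eastward gaps between consecutive values (wrapping around): 4.53°, 26.58°, 9.60°, 319.29°.
Largest gap = 319.29° ⇒ minimal covering band is its complement: 360° − 319.29° = 40.71°.
Band runs from -65.88° eastward to -25.17°.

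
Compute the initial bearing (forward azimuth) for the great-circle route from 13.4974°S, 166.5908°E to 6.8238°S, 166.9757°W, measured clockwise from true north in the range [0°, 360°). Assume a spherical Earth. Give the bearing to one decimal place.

Δλ = -166.9757 − 166.5908 = -333.5665°; wrapped into (−180°, 180°]: 26.4335°.
θ = atan2( sin Δλ · cos φ₂ , cos φ₁ · sin φ₂ − sin φ₁ · cos φ₂ · cos Δλ )
  = atan2(0.44201, 0.09198) = 78.244° → normalised to [0°, 360°): 78.244°.

78.2°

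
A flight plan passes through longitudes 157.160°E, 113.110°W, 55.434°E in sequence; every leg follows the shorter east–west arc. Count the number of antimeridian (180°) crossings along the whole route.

1

Leg 1: +157.160° → -113.110°, shortest Δλ = 89.73° (east) — crosses 180°.
Leg 2: -113.110° → +55.434°, shortest Δλ = 168.544° (east) — does not cross 180°.
Total crossings: 1.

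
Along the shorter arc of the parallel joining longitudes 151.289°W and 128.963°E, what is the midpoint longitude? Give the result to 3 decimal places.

Signed shortest Δλ from -151.289° to +128.963° is -79.748°.
Midpoint longitude = -151.289° + (-79.748°)/2 = -151.289° − 39.874° = -191.163°.
Normalise into (−180°, 180°]: +168.837°.
(The naïve average (-151.289 + +128.963)/2 = -11.163° is on the wrong side of the globe.)

168.837°E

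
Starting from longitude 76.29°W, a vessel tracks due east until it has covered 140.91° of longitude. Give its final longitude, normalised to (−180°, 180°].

Start at -76.29°; shift +140.91° → +64.62°.
+64.62° already lies in (−180°, 180°].

64.62°E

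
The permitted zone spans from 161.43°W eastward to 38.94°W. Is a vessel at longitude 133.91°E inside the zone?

Band width going east from -161.43° to -38.94°: ((-38.94 − -161.43) mod 360) = 122.49°.
Offset of +133.91° east of the west edge: ((133.91 − -161.43) mod 360) = 295.34°.
295.34° > 122.49° ⇒ outside.

No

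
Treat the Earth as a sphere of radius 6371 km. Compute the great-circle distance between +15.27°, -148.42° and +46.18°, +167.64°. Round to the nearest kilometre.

5321 km

Δλ = 167.64 − -148.42 = 316.06°; wrapped into (−180°, 180°]: -43.94°.
Δφ = 46.18 − 15.27 = 30.91°.
a = sin²(Δφ/2) + cos φ₁ · cos φ₂ · sin²(Δλ/2) = 0.164503.
c = 2·atan2(√a, √(1−a)) = 0.83525 rad → d = 6371·c ≈ 5321.37 km.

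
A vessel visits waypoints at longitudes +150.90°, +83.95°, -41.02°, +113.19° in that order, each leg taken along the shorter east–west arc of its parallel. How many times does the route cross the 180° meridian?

0

Leg 1: +150.90° → +83.95°, shortest Δλ = -66.95° (west) — does not cross 180°.
Leg 2: +83.95° → -41.02°, shortest Δλ = -124.97° (west) — does not cross 180°.
Leg 3: -41.02° → +113.19°, shortest Δλ = 154.21° (east) — does not cross 180°.
Total crossings: 0.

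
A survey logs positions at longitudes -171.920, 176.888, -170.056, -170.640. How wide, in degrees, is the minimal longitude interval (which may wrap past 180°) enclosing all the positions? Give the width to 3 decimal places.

Sort the longitudes: -171.920°, -170.640°, -170.056°, +176.888°.
Eastward gaps between consecutive values (wrapping around): 1.280°, 0.584°, 346.944°, 11.192°.
Largest gap = 346.944° ⇒ minimal covering band is its complement: 360° − 346.944° = 13.056°.
Band runs from +176.888° eastward to -170.056°, crossing the antimeridian.

13.056°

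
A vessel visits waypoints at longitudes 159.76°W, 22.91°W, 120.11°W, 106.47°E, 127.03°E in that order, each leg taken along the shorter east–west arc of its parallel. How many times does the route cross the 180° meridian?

Leg 1: -159.76° → -22.91°, shortest Δλ = 136.85° (east) — does not cross 180°.
Leg 2: -22.91° → -120.11°, shortest Δλ = -97.2° (west) — does not cross 180°.
Leg 3: -120.11° → +106.47°, shortest Δλ = -133.42° (west) — crosses 180°.
Leg 4: +106.47° → +127.03°, shortest Δλ = 20.56° (east) — does not cross 180°.
Total crossings: 1.

1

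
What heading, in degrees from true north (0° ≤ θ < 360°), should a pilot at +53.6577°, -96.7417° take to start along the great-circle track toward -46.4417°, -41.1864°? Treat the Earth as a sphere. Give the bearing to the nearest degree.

Δλ = -41.1864 − -96.7417 = 55.5553°.
θ = atan2( sin Δλ · cos φ₂ , cos φ₁ · sin φ₂ − sin φ₁ · cos φ₂ · cos Δλ )
  = atan2(0.56828, -0.74339) = 142.604° → normalised to [0°, 360°): 142.604°.

143°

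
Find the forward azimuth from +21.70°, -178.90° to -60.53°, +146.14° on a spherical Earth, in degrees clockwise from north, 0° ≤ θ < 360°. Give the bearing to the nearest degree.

196°

Δλ = 146.14 − -178.90 = 325.04°; wrapped into (−180°, 180°]: -34.96°.
θ = atan2( sin Δλ · cos φ₂ , cos φ₁ · sin φ₂ − sin φ₁ · cos φ₂ · cos Δλ )
  = atan2(-0.28190, -0.95799) = -163.603° → normalised to [0°, 360°): 196.397°.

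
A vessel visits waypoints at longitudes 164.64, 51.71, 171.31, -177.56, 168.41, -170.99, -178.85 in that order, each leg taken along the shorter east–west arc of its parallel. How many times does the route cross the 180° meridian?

3

Leg 1: +164.64° → +51.71°, shortest Δλ = -112.93° (west) — does not cross 180°.
Leg 2: +51.71° → +171.31°, shortest Δλ = 119.6° (east) — does not cross 180°.
Leg 3: +171.31° → -177.56°, shortest Δλ = 11.13° (east) — crosses 180°.
Leg 4: -177.56° → +168.41°, shortest Δλ = -14.03° (west) — crosses 180°.
Leg 5: +168.41° → -170.99°, shortest Δλ = 20.6° (east) — crosses 180°.
Leg 6: -170.99° → -178.85°, shortest Δλ = -7.86° (west) — does not cross 180°.
Total crossings: 3.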